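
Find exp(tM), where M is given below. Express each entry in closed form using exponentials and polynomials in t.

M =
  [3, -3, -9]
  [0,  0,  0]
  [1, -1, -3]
e^{tM} =
  [3*t + 1, -3*t, -9*t]
  [0, 1, 0]
  [t, -t, 1 - 3*t]

Strategy: write M = P · J · P⁻¹ where J is a Jordan canonical form, so e^{tM} = P · e^{tJ} · P⁻¹, and e^{tJ} can be computed block-by-block.

M has Jordan form
J =
  [0, 1, 0]
  [0, 0, 0]
  [0, 0, 0]
(up to reordering of blocks).

Per-block formulas:
  For a 2×2 Jordan block J_2(0): exp(t · J_2(0)) = e^(0t)·(I + t·N), where N is the 2×2 nilpotent shift.
  For a 1×1 block at λ = 0: exp(t · [0]) = [e^(0t)].

After assembling e^{tJ} and conjugating by P, we get:

e^{tM} =
  [3*t + 1, -3*t, -9*t]
  [0, 1, 0]
  [t, -t, 1 - 3*t]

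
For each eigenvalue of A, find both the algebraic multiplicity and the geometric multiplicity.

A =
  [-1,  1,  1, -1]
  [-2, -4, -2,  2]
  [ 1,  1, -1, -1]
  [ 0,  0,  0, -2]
λ = -2: alg = 4, geom = 3

Step 1 — factor the characteristic polynomial to read off the algebraic multiplicities:
  χ_A(x) = (x + 2)^4

Step 2 — compute geometric multiplicities via the rank-nullity identity g(λ) = n − rank(A − λI):
  rank(A − (-2)·I) = 1, so dim ker(A − (-2)·I) = n − 1 = 3

Summary:
  λ = -2: algebraic multiplicity = 4, geometric multiplicity = 3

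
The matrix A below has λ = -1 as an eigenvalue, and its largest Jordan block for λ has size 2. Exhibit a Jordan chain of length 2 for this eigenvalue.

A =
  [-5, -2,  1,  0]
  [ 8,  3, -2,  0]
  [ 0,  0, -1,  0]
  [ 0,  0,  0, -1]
A Jordan chain for λ = -1 of length 2:
v_1 = (-4, 8, 0, 0)ᵀ
v_2 = (1, 0, 0, 0)ᵀ

Let N = A − (-1)·I. We want v_2 with N^2 v_2 = 0 but N^1 v_2 ≠ 0; then v_{j-1} := N · v_j for j = 2, …, 2.

Pick v_2 = (1, 0, 0, 0)ᵀ.
Then v_1 = N · v_2 = (-4, 8, 0, 0)ᵀ.

Sanity check: (A − (-1)·I) v_1 = (0, 0, 0, 0)ᵀ = 0. ✓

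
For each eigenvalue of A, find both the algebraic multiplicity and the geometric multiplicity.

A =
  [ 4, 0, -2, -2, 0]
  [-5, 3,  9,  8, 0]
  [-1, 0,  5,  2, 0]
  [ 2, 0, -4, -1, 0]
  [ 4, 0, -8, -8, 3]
λ = 2: alg = 1, geom = 1; λ = 3: alg = 4, geom = 3

Step 1 — factor the characteristic polynomial to read off the algebraic multiplicities:
  χ_A(x) = (x - 3)^4*(x - 2)

Step 2 — compute geometric multiplicities via the rank-nullity identity g(λ) = n − rank(A − λI):
  rank(A − (2)·I) = 4, so dim ker(A − (2)·I) = n − 4 = 1
  rank(A − (3)·I) = 2, so dim ker(A − (3)·I) = n − 2 = 3

Summary:
  λ = 2: algebraic multiplicity = 1, geometric multiplicity = 1
  λ = 3: algebraic multiplicity = 4, geometric multiplicity = 3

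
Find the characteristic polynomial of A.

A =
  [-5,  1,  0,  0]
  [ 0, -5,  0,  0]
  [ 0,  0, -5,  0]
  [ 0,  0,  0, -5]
x^4 + 20*x^3 + 150*x^2 + 500*x + 625

Expanding det(x·I − A) (e.g. by cofactor expansion or by noting that A is similar to its Jordan form J, which has the same characteristic polynomial as A) gives
  χ_A(x) = x^4 + 20*x^3 + 150*x^2 + 500*x + 625
which factors as (x + 5)^4. The eigenvalues (with algebraic multiplicities) are λ = -5 with multiplicity 4.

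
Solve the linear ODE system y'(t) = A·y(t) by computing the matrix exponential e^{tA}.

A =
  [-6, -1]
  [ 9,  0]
e^{tA} =
  [-3*t*exp(-3*t) + exp(-3*t), -t*exp(-3*t)]
  [9*t*exp(-3*t), 3*t*exp(-3*t) + exp(-3*t)]

Strategy: write A = P · J · P⁻¹ where J is a Jordan canonical form, so e^{tA} = P · e^{tJ} · P⁻¹, and e^{tJ} can be computed block-by-block.

A has Jordan form
J =
  [-3,  1]
  [ 0, -3]
(up to reordering of blocks).

Per-block formulas:
  For a 2×2 Jordan block J_2(-3): exp(t · J_2(-3)) = e^(-3t)·(I + t·N), where N is the 2×2 nilpotent shift.

After assembling e^{tJ} and conjugating by P, we get:

e^{tA} =
  [-3*t*exp(-3*t) + exp(-3*t), -t*exp(-3*t)]
  [9*t*exp(-3*t), 3*t*exp(-3*t) + exp(-3*t)]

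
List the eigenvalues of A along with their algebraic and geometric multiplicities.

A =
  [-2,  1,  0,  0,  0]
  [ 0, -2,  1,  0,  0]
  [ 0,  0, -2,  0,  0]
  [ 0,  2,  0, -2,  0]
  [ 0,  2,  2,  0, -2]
λ = -2: alg = 5, geom = 3

Step 1 — factor the characteristic polynomial to read off the algebraic multiplicities:
  χ_A(x) = (x + 2)^5

Step 2 — compute geometric multiplicities via the rank-nullity identity g(λ) = n − rank(A − λI):
  rank(A − (-2)·I) = 2, so dim ker(A − (-2)·I) = n − 2 = 3

Summary:
  λ = -2: algebraic multiplicity = 5, geometric multiplicity = 3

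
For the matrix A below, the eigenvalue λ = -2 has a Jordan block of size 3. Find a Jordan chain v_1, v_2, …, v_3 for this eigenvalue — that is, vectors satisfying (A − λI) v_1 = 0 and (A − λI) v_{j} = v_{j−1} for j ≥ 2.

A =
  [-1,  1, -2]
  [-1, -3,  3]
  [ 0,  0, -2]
A Jordan chain for λ = -2 of length 3:
v_1 = (1, -1, 0)ᵀ
v_2 = (-2, 3, 0)ᵀ
v_3 = (0, 0, 1)ᵀ

Let N = A − (-2)·I. We want v_3 with N^3 v_3 = 0 but N^2 v_3 ≠ 0; then v_{j-1} := N · v_j for j = 3, …, 2.

Pick v_3 = (0, 0, 1)ᵀ.
Then v_2 = N · v_3 = (-2, 3, 0)ᵀ.
Then v_1 = N · v_2 = (1, -1, 0)ᵀ.

Sanity check: (A − (-2)·I) v_1 = (0, 0, 0)ᵀ = 0. ✓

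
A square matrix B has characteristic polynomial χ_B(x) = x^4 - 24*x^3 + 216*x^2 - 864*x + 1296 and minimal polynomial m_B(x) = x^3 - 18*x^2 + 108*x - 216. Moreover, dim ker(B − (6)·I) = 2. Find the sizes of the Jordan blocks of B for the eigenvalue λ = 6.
Block sizes for λ = 6: [3, 1]

Step 1 — from the characteristic polynomial, algebraic multiplicity of λ = 6 is 4. From dim ker(B − (6)·I) = 2, there are exactly 2 Jordan blocks for λ = 6.
Step 2 — from the minimal polynomial, the factor (x − 6)^3 tells us the largest block for λ = 6 has size 3.
Step 3 — with total size 4, 2 blocks, and largest block 3, the block sizes (in nonincreasing order) are [3, 1].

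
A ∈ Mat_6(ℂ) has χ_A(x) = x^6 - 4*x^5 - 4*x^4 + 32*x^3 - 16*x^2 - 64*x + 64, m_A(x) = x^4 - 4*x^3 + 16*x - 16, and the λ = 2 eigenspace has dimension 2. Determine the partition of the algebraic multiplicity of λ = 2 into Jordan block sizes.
Block sizes for λ = 2: [3, 1]

Step 1 — from the characteristic polynomial, algebraic multiplicity of λ = 2 is 4. From dim ker(A − (2)·I) = 2, there are exactly 2 Jordan blocks for λ = 2.
Step 2 — from the minimal polynomial, the factor (x − 2)^3 tells us the largest block for λ = 2 has size 3.
Step 3 — with total size 4, 2 blocks, and largest block 3, the block sizes (in nonincreasing order) are [3, 1].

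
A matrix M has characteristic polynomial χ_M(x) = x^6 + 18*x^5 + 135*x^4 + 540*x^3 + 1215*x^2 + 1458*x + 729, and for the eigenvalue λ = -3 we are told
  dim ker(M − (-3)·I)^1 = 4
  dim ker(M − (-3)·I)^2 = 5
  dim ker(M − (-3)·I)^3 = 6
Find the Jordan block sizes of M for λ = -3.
Block sizes for λ = -3: [3, 1, 1, 1]

From the dimensions of kernels of powers, the number of Jordan blocks of size at least j is d_j − d_{j−1} where d_j = dim ker(N^j) (with d_0 = 0). Computing the differences gives [4, 1, 1].
The number of blocks of size exactly k is (#blocks of size ≥ k) − (#blocks of size ≥ k + 1), so the partition is: 3 block(s) of size 1, 1 block(s) of size 3.
In nonincreasing order the block sizes are [3, 1, 1, 1].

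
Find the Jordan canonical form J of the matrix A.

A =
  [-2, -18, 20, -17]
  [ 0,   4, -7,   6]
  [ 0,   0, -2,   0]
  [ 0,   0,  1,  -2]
J_3(-2) ⊕ J_1(4)

The characteristic polynomial is
  det(x·I − A) = x^4 + 2*x^3 - 12*x^2 - 40*x - 32 = (x - 4)*(x + 2)^3

Eigenvalues and multiplicities (the geometric multiplicity of λ is n − rank(A − λI), which equals the number of Jordan blocks for λ):
  λ = -2: algebraic multiplicity = 3, geometric multiplicity = 1
  λ = 4: algebraic multiplicity = 1, geometric multiplicity = 1

Determining the block sizes for each eigenvalue:
  λ = -2: one block (gm = 1), so the single block has size am = 3 → block sizes [3]
  λ = 4: one block (gm = 1), so the single block has size am = 1 → block sizes [1]

Assembling the blocks gives a Jordan form
J =
  [-2,  1,  0, 0]
  [ 0, -2,  1, 0]
  [ 0,  0, -2, 0]
  [ 0,  0,  0, 4]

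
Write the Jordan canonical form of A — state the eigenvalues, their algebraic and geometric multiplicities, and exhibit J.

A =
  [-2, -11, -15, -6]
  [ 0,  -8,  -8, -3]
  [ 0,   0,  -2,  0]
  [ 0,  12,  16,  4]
J_3(-2) ⊕ J_1(-2)

The characteristic polynomial is
  det(x·I − A) = x^4 + 8*x^3 + 24*x^2 + 32*x + 16 = (x + 2)^4

Eigenvalues and multiplicities (the geometric multiplicity of λ is n − rank(A − λI), which equals the number of Jordan blocks for λ):
  λ = -2: algebraic multiplicity = 4, geometric multiplicity = 2

Determining the block sizes for each eigenvalue:
  λ = -2: with am = 4 and gm = 2, the partition is not yet determined (e.g. several partitions of 4 into 2 parts exist). Let N = A − (-2)·I. Computing rank(N^1) = 2, rank(N^2) = 1, rank(N^3) = 0; the number of blocks of size ≥ j is rank(N^{j−1}) − rank(N^j), giving [2, 1, 1]. So we have 1 block(s) of size 3, 1 block(s) of size 1 → block sizes [3, 1]

Assembling the blocks gives a Jordan form
J =
  [-2,  1,  0,  0]
  [ 0, -2,  1,  0]
  [ 0,  0, -2,  0]
  [ 0,  0,  0, -2]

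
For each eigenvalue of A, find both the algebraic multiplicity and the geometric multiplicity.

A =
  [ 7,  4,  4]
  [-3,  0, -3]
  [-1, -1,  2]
λ = 3: alg = 3, geom = 2

Step 1 — factor the characteristic polynomial to read off the algebraic multiplicities:
  χ_A(x) = (x - 3)^3

Step 2 — compute geometric multiplicities via the rank-nullity identity g(λ) = n − rank(A − λI):
  rank(A − (3)·I) = 1, so dim ker(A − (3)·I) = n − 1 = 2

Summary:
  λ = 3: algebraic multiplicity = 3, geometric multiplicity = 2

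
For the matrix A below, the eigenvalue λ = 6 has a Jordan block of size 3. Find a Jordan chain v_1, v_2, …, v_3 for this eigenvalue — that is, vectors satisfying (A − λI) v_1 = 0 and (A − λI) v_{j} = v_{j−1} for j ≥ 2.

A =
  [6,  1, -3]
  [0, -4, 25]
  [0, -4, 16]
A Jordan chain for λ = 6 of length 3:
v_1 = (2, 0, 0)ᵀ
v_2 = (1, -10, -4)ᵀ
v_3 = (0, 1, 0)ᵀ

Let N = A − (6)·I. We want v_3 with N^3 v_3 = 0 but N^2 v_3 ≠ 0; then v_{j-1} := N · v_j for j = 3, …, 2.

Pick v_3 = (0, 1, 0)ᵀ.
Then v_2 = N · v_3 = (1, -10, -4)ᵀ.
Then v_1 = N · v_2 = (2, 0, 0)ᵀ.

Sanity check: (A − (6)·I) v_1 = (0, 0, 0)ᵀ = 0. ✓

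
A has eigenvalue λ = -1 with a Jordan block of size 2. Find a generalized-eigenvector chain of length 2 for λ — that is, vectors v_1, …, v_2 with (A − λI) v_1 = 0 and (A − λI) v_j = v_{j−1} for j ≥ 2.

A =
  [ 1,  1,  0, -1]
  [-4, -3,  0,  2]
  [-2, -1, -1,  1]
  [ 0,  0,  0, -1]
A Jordan chain for λ = -1 of length 2:
v_1 = (2, -4, -2, 0)ᵀ
v_2 = (1, 0, 0, 0)ᵀ

Let N = A − (-1)·I. We want v_2 with N^2 v_2 = 0 but N^1 v_2 ≠ 0; then v_{j-1} := N · v_j for j = 2, …, 2.

Pick v_2 = (1, 0, 0, 0)ᵀ.
Then v_1 = N · v_2 = (2, -4, -2, 0)ᵀ.

Sanity check: (A − (-1)·I) v_1 = (0, 0, 0, 0)ᵀ = 0. ✓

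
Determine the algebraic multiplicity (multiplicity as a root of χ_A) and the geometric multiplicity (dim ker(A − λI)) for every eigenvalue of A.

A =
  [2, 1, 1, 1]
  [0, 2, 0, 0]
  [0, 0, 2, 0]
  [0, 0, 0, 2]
λ = 2: alg = 4, geom = 3

Step 1 — factor the characteristic polynomial to read off the algebraic multiplicities:
  χ_A(x) = (x - 2)^4

Step 2 — compute geometric multiplicities via the rank-nullity identity g(λ) = n − rank(A − λI):
  rank(A − (2)·I) = 1, so dim ker(A − (2)·I) = n − 1 = 3

Summary:
  λ = 2: algebraic multiplicity = 4, geometric multiplicity = 3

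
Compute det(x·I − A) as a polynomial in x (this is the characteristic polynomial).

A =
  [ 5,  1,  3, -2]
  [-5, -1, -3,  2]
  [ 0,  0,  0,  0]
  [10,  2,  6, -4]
x^4

Expanding det(x·I − A) (e.g. by cofactor expansion or by noting that A is similar to its Jordan form J, which has the same characteristic polynomial as A) gives
  χ_A(x) = x^4
which factors as x^4. The eigenvalues (with algebraic multiplicities) are λ = 0 with multiplicity 4.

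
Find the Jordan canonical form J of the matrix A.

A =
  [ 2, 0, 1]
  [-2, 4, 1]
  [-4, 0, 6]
J_2(4) ⊕ J_1(4)

The characteristic polynomial is
  det(x·I − A) = x^3 - 12*x^2 + 48*x - 64 = (x - 4)^3

Eigenvalues and multiplicities (the geometric multiplicity of λ is n − rank(A − λI), which equals the number of Jordan blocks for λ):
  λ = 4: algebraic multiplicity = 3, geometric multiplicity = 2

Determining the block sizes for each eigenvalue:
  λ = 4: 2 blocks summing to 3 forces exactly one block of size 2 and the rest size 1 → block sizes [2, 1]

Assembling the blocks gives a Jordan form
J =
  [4, 1, 0]
  [0, 4, 0]
  [0, 0, 4]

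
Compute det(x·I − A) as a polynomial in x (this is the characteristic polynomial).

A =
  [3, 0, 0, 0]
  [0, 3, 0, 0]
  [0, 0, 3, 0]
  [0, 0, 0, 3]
x^4 - 12*x^3 + 54*x^2 - 108*x + 81

Expanding det(x·I − A) (e.g. by cofactor expansion or by noting that A is similar to its Jordan form J, which has the same characteristic polynomial as A) gives
  χ_A(x) = x^4 - 12*x^3 + 54*x^2 - 108*x + 81
which factors as (x - 3)^4. The eigenvalues (with algebraic multiplicities) are λ = 3 with multiplicity 4.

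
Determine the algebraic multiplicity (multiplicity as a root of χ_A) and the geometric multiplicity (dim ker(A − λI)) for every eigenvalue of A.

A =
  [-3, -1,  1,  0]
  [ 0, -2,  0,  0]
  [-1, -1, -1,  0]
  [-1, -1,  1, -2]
λ = -2: alg = 4, geom = 3

Step 1 — factor the characteristic polynomial to read off the algebraic multiplicities:
  χ_A(x) = (x + 2)^4

Step 2 — compute geometric multiplicities via the rank-nullity identity g(λ) = n − rank(A − λI):
  rank(A − (-2)·I) = 1, so dim ker(A − (-2)·I) = n − 1 = 3

Summary:
  λ = -2: algebraic multiplicity = 4, geometric multiplicity = 3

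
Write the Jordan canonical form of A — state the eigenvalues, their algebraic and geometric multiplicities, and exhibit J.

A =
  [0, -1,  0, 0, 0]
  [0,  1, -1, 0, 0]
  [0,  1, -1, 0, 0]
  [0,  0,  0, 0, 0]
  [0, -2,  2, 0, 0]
J_3(0) ⊕ J_1(0) ⊕ J_1(0)

The characteristic polynomial is
  det(x·I − A) = x^5

Eigenvalues and multiplicities (the geometric multiplicity of λ is n − rank(A − λI), which equals the number of Jordan blocks for λ):
  λ = 0: algebraic multiplicity = 5, geometric multiplicity = 3

Determining the block sizes for each eigenvalue:
  λ = 0: with am = 5 and gm = 3, the partition is not yet determined (e.g. several partitions of 5 into 3 parts exist). Let N = A − (0)·I. Computing rank(N^1) = 2, rank(N^2) = 1, rank(N^3) = 0; the number of blocks of size ≥ j is rank(N^{j−1}) − rank(N^j), giving [3, 1, 1]. So we have 1 block(s) of size 3, 2 block(s) of size 1 → block sizes [3, 1, 1]

Assembling the blocks gives a Jordan form
J =
  [0, 1, 0, 0, 0]
  [0, 0, 1, 0, 0]
  [0, 0, 0, 0, 0]
  [0, 0, 0, 0, 0]
  [0, 0, 0, 0, 0]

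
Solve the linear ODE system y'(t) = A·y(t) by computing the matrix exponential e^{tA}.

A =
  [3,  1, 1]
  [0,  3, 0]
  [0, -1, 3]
e^{tA} =
  [exp(3*t), -t^2*exp(3*t)/2 + t*exp(3*t), t*exp(3*t)]
  [0, exp(3*t), 0]
  [0, -t*exp(3*t), exp(3*t)]

Strategy: write A = P · J · P⁻¹ where J is a Jordan canonical form, so e^{tA} = P · e^{tJ} · P⁻¹, and e^{tJ} can be computed block-by-block.

A has Jordan form
J =
  [3, 1, 0]
  [0, 3, 1]
  [0, 0, 3]
(up to reordering of blocks).

Per-block formulas:
  For a 3×3 Jordan block J_3(3): exp(t · J_3(3)) = e^(3t)·(I + t·N + (t^2/2)·N^2), where N is the 3×3 nilpotent shift.

After assembling e^{tJ} and conjugating by P, we get:

e^{tA} =
  [exp(3*t), -t^2*exp(3*t)/2 + t*exp(3*t), t*exp(3*t)]
  [0, exp(3*t), 0]
  [0, -t*exp(3*t), exp(3*t)]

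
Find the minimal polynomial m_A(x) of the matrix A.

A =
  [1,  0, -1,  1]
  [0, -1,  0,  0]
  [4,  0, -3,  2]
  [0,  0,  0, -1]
x^2 + 2*x + 1

The characteristic polynomial is χ_A(x) = (x + 1)^4, so the eigenvalues are known. The minimal polynomial is
  m_A(x) = Π_λ (x − λ)^{k_λ}
where k_λ is the size of the *largest* Jordan block for λ (equivalently, the smallest k with (A − λI)^k v = 0 for every generalised eigenvector v of λ).

  λ = -1: largest Jordan block has size 2, contributing (x + 1)^2

So m_A(x) = (x + 1)^2 = x^2 + 2*x + 1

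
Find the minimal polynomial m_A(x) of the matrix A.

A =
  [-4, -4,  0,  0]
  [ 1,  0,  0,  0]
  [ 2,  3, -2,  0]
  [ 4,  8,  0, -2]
x^3 + 6*x^2 + 12*x + 8

The characteristic polynomial is χ_A(x) = (x + 2)^4, so the eigenvalues are known. The minimal polynomial is
  m_A(x) = Π_λ (x − λ)^{k_λ}
where k_λ is the size of the *largest* Jordan block for λ (equivalently, the smallest k with (A − λI)^k v = 0 for every generalised eigenvector v of λ).

  λ = -2: largest Jordan block has size 3, contributing (x + 2)^3

So m_A(x) = (x + 2)^3 = x^3 + 6*x^2 + 12*x + 8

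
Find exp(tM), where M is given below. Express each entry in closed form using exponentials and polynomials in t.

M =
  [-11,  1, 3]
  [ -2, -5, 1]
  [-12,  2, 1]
e^{tM} =
  [-t^2*exp(-5*t) - 6*t*exp(-5*t) + exp(-5*t), t*exp(-5*t), t^2*exp(-5*t)/2 + 3*t*exp(-5*t)]
  [-2*t*exp(-5*t), exp(-5*t), t*exp(-5*t)]
  [-2*t^2*exp(-5*t) - 12*t*exp(-5*t), 2*t*exp(-5*t), t^2*exp(-5*t) + 6*t*exp(-5*t) + exp(-5*t)]

Strategy: write M = P · J · P⁻¹ where J is a Jordan canonical form, so e^{tM} = P · e^{tJ} · P⁻¹, and e^{tJ} can be computed block-by-block.

M has Jordan form
J =
  [-5,  1,  0]
  [ 0, -5,  1]
  [ 0,  0, -5]
(up to reordering of blocks).

Per-block formulas:
  For a 3×3 Jordan block J_3(-5): exp(t · J_3(-5)) = e^(-5t)·(I + t·N + (t^2/2)·N^2), where N is the 3×3 nilpotent shift.

After assembling e^{tJ} and conjugating by P, we get:

e^{tM} =
  [-t^2*exp(-5*t) - 6*t*exp(-5*t) + exp(-5*t), t*exp(-5*t), t^2*exp(-5*t)/2 + 3*t*exp(-5*t)]
  [-2*t*exp(-5*t), exp(-5*t), t*exp(-5*t)]
  [-2*t^2*exp(-5*t) - 12*t*exp(-5*t), 2*t*exp(-5*t), t^2*exp(-5*t) + 6*t*exp(-5*t) + exp(-5*t)]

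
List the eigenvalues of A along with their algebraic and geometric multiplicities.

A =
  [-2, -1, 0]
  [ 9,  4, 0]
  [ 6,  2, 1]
λ = 1: alg = 3, geom = 2

Step 1 — factor the characteristic polynomial to read off the algebraic multiplicities:
  χ_A(x) = (x - 1)^3

Step 2 — compute geometric multiplicities via the rank-nullity identity g(λ) = n − rank(A − λI):
  rank(A − (1)·I) = 1, so dim ker(A − (1)·I) = n − 1 = 2

Summary:
  λ = 1: algebraic multiplicity = 3, geometric multiplicity = 2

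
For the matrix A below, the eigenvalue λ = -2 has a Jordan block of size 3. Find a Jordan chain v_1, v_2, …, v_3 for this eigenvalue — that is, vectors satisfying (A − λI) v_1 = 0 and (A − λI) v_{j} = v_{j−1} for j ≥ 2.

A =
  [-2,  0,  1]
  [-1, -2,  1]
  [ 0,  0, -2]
A Jordan chain for λ = -2 of length 3:
v_1 = (0, -1, 0)ᵀ
v_2 = (1, 1, 0)ᵀ
v_3 = (0, 0, 1)ᵀ

Let N = A − (-2)·I. We want v_3 with N^3 v_3 = 0 but N^2 v_3 ≠ 0; then v_{j-1} := N · v_j for j = 3, …, 2.

Pick v_3 = (0, 0, 1)ᵀ.
Then v_2 = N · v_3 = (1, 1, 0)ᵀ.
Then v_1 = N · v_2 = (0, -1, 0)ᵀ.

Sanity check: (A − (-2)·I) v_1 = (0, 0, 0)ᵀ = 0. ✓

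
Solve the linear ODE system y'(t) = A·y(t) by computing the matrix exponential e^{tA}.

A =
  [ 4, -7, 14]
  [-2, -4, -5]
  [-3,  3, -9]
e^{tA} =
  [21*t^2*exp(-3*t)/2 + 7*t*exp(-3*t) + exp(-3*t), -7*t*exp(-3*t), 49*t^2*exp(-3*t)/2 + 14*t*exp(-3*t)]
  [3*t^2*exp(-3*t)/2 - 2*t*exp(-3*t), -t*exp(-3*t) + exp(-3*t), 7*t^2*exp(-3*t)/2 - 5*t*exp(-3*t)]
  [-9*t^2*exp(-3*t)/2 - 3*t*exp(-3*t), 3*t*exp(-3*t), -21*t^2*exp(-3*t)/2 - 6*t*exp(-3*t) + exp(-3*t)]

Strategy: write A = P · J · P⁻¹ where J is a Jordan canonical form, so e^{tA} = P · e^{tJ} · P⁻¹, and e^{tJ} can be computed block-by-block.

A has Jordan form
J =
  [-3,  1,  0]
  [ 0, -3,  1]
  [ 0,  0, -3]
(up to reordering of blocks).

Per-block formulas:
  For a 3×3 Jordan block J_3(-3): exp(t · J_3(-3)) = e^(-3t)·(I + t·N + (t^2/2)·N^2), where N is the 3×3 nilpotent shift.

After assembling e^{tJ} and conjugating by P, we get:

e^{tA} =
  [21*t^2*exp(-3*t)/2 + 7*t*exp(-3*t) + exp(-3*t), -7*t*exp(-3*t), 49*t^2*exp(-3*t)/2 + 14*t*exp(-3*t)]
  [3*t^2*exp(-3*t)/2 - 2*t*exp(-3*t), -t*exp(-3*t) + exp(-3*t), 7*t^2*exp(-3*t)/2 - 5*t*exp(-3*t)]
  [-9*t^2*exp(-3*t)/2 - 3*t*exp(-3*t), 3*t*exp(-3*t), -21*t^2*exp(-3*t)/2 - 6*t*exp(-3*t) + exp(-3*t)]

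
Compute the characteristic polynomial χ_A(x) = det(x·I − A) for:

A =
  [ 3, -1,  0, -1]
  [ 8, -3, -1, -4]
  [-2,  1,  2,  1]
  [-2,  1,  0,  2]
x^4 - 4*x^3 + 6*x^2 - 4*x + 1

Expanding det(x·I − A) (e.g. by cofactor expansion or by noting that A is similar to its Jordan form J, which has the same characteristic polynomial as A) gives
  χ_A(x) = x^4 - 4*x^3 + 6*x^2 - 4*x + 1
which factors as (x - 1)^4. The eigenvalues (with algebraic multiplicities) are λ = 1 with multiplicity 4.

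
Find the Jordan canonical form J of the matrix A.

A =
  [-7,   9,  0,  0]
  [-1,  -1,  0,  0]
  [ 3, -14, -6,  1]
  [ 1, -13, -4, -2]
J_2(-4) ⊕ J_2(-4)

The characteristic polynomial is
  det(x·I − A) = x^4 + 16*x^3 + 96*x^2 + 256*x + 256 = (x + 4)^4

Eigenvalues and multiplicities (the geometric multiplicity of λ is n − rank(A − λI), which equals the number of Jordan blocks for λ):
  λ = -4: algebraic multiplicity = 4, geometric multiplicity = 2

Determining the block sizes for each eigenvalue:
  λ = -4: with am = 4 and gm = 2, the partition is not yet determined (e.g. several partitions of 4 into 2 parts exist). Let N = A − (-4)·I. Computing rank(N^1) = 2, rank(N^2) = 0; the number of blocks of size ≥ j is rank(N^{j−1}) − rank(N^j), giving [2, 2]. So we have 2 block(s) of size 2 → block sizes [2, 2]

Assembling the blocks gives a Jordan form
J =
  [-4,  1,  0,  0]
  [ 0, -4,  0,  0]
  [ 0,  0, -4,  1]
  [ 0,  0,  0, -4]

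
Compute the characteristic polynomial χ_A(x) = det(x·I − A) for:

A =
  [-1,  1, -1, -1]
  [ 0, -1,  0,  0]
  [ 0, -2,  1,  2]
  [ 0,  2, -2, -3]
x^4 + 4*x^3 + 6*x^2 + 4*x + 1

Expanding det(x·I − A) (e.g. by cofactor expansion or by noting that A is similar to its Jordan form J, which has the same characteristic polynomial as A) gives
  χ_A(x) = x^4 + 4*x^3 + 6*x^2 + 4*x + 1
which factors as (x + 1)^4. The eigenvalues (with algebraic multiplicities) are λ = -1 with multiplicity 4.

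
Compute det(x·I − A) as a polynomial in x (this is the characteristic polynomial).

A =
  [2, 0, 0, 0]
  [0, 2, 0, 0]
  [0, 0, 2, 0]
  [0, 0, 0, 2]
x^4 - 8*x^3 + 24*x^2 - 32*x + 16

Expanding det(x·I − A) (e.g. by cofactor expansion or by noting that A is similar to its Jordan form J, which has the same characteristic polynomial as A) gives
  χ_A(x) = x^4 - 8*x^3 + 24*x^2 - 32*x + 16
which factors as (x - 2)^4. The eigenvalues (with algebraic multiplicities) are λ = 2 with multiplicity 4.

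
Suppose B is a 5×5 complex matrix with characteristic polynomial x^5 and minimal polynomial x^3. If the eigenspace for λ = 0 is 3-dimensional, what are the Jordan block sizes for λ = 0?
Block sizes for λ = 0: [3, 1, 1]

Step 1 — from the characteristic polynomial, algebraic multiplicity of λ = 0 is 5. From dim ker(B − (0)·I) = 3, there are exactly 3 Jordan blocks for λ = 0.
Step 2 — from the minimal polynomial, the factor (x − 0)^3 tells us the largest block for λ = 0 has size 3.
Step 3 — with total size 5, 3 blocks, and largest block 3, the block sizes (in nonincreasing order) are [3, 1, 1].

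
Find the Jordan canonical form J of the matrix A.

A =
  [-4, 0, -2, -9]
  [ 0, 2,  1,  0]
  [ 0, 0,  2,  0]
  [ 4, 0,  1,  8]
J_3(2) ⊕ J_1(2)

The characteristic polynomial is
  det(x·I − A) = x^4 - 8*x^3 + 24*x^2 - 32*x + 16 = (x - 2)^4

Eigenvalues and multiplicities (the geometric multiplicity of λ is n − rank(A − λI), which equals the number of Jordan blocks for λ):
  λ = 2: algebraic multiplicity = 4, geometric multiplicity = 2

Determining the block sizes for each eigenvalue:
  λ = 2: with am = 4 and gm = 2, the partition is not yet determined (e.g. several partitions of 4 into 2 parts exist). Let N = A − (2)·I. Computing rank(N^1) = 2, rank(N^2) = 1, rank(N^3) = 0; the number of blocks of size ≥ j is rank(N^{j−1}) − rank(N^j), giving [2, 1, 1]. So we have 1 block(s) of size 3, 1 block(s) of size 1 → block sizes [3, 1]

Assembling the blocks gives a Jordan form
J =
  [2, 1, 0, 0]
  [0, 2, 1, 0]
  [0, 0, 2, 0]
  [0, 0, 0, 2]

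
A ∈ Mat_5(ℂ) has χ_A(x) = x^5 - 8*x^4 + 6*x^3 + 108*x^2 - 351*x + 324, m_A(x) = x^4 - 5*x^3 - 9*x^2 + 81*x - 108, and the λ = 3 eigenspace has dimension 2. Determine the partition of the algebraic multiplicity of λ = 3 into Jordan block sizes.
Block sizes for λ = 3: [3, 1]

Step 1 — from the characteristic polynomial, algebraic multiplicity of λ = 3 is 4. From dim ker(A − (3)·I) = 2, there are exactly 2 Jordan blocks for λ = 3.
Step 2 — from the minimal polynomial, the factor (x − 3)^3 tells us the largest block for λ = 3 has size 3.
Step 3 — with total size 4, 2 blocks, and largest block 3, the block sizes (in nonincreasing order) are [3, 1].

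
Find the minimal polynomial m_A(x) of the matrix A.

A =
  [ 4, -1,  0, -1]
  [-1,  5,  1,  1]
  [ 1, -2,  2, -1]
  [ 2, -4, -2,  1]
x^3 - 9*x^2 + 27*x - 27

The characteristic polynomial is χ_A(x) = (x - 3)^4, so the eigenvalues are known. The minimal polynomial is
  m_A(x) = Π_λ (x − λ)^{k_λ}
where k_λ is the size of the *largest* Jordan block for λ (equivalently, the smallest k with (A − λI)^k v = 0 for every generalised eigenvector v of λ).

  λ = 3: largest Jordan block has size 3, contributing (x − 3)^3

So m_A(x) = (x - 3)^3 = x^3 - 9*x^2 + 27*x - 27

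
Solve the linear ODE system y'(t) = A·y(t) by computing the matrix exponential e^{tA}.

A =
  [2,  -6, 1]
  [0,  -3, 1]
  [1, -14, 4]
e^{tA} =
  [t^2*exp(t) + t*exp(t) + exp(t), 2*t^2*exp(t) - 6*t*exp(t), -t^2*exp(t) + t*exp(t)]
  [t^2*exp(t)/2, t^2*exp(t) - 4*t*exp(t) + exp(t), -t^2*exp(t)/2 + t*exp(t)]
  [2*t^2*exp(t) + t*exp(t), 4*t^2*exp(t) - 14*t*exp(t), -2*t^2*exp(t) + 3*t*exp(t) + exp(t)]

Strategy: write A = P · J · P⁻¹ where J is a Jordan canonical form, so e^{tA} = P · e^{tJ} · P⁻¹, and e^{tJ} can be computed block-by-block.

A has Jordan form
J =
  [1, 1, 0]
  [0, 1, 1]
  [0, 0, 1]
(up to reordering of blocks).

Per-block formulas:
  For a 3×3 Jordan block J_3(1): exp(t · J_3(1)) = e^(1t)·(I + t·N + (t^2/2)·N^2), where N is the 3×3 nilpotent shift.

After assembling e^{tJ} and conjugating by P, we get:

e^{tA} =
  [t^2*exp(t) + t*exp(t) + exp(t), 2*t^2*exp(t) - 6*t*exp(t), -t^2*exp(t) + t*exp(t)]
  [t^2*exp(t)/2, t^2*exp(t) - 4*t*exp(t) + exp(t), -t^2*exp(t)/2 + t*exp(t)]
  [2*t^2*exp(t) + t*exp(t), 4*t^2*exp(t) - 14*t*exp(t), -2*t^2*exp(t) + 3*t*exp(t) + exp(t)]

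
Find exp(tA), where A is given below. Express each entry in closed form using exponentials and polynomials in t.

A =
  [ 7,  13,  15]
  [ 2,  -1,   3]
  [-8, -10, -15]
e^{tA} =
  [3*t^2*exp(-3*t) + 10*t*exp(-3*t) + exp(-3*t), 3*t^2*exp(-3*t) + 13*t*exp(-3*t), 9*t^2*exp(-3*t)/2 + 15*t*exp(-3*t)]
  [2*t*exp(-3*t), 2*t*exp(-3*t) + exp(-3*t), 3*t*exp(-3*t)]
  [-2*t^2*exp(-3*t) - 8*t*exp(-3*t), -2*t^2*exp(-3*t) - 10*t*exp(-3*t), -3*t^2*exp(-3*t) - 12*t*exp(-3*t) + exp(-3*t)]

Strategy: write A = P · J · P⁻¹ where J is a Jordan canonical form, so e^{tA} = P · e^{tJ} · P⁻¹, and e^{tJ} can be computed block-by-block.

A has Jordan form
J =
  [-3,  1,  0]
  [ 0, -3,  1]
  [ 0,  0, -3]
(up to reordering of blocks).

Per-block formulas:
  For a 3×3 Jordan block J_3(-3): exp(t · J_3(-3)) = e^(-3t)·(I + t·N + (t^2/2)·N^2), where N is the 3×3 nilpotent shift.

After assembling e^{tJ} and conjugating by P, we get:

e^{tA} =
  [3*t^2*exp(-3*t) + 10*t*exp(-3*t) + exp(-3*t), 3*t^2*exp(-3*t) + 13*t*exp(-3*t), 9*t^2*exp(-3*t)/2 + 15*t*exp(-3*t)]
  [2*t*exp(-3*t), 2*t*exp(-3*t) + exp(-3*t), 3*t*exp(-3*t)]
  [-2*t^2*exp(-3*t) - 8*t*exp(-3*t), -2*t^2*exp(-3*t) - 10*t*exp(-3*t), -3*t^2*exp(-3*t) - 12*t*exp(-3*t) + exp(-3*t)]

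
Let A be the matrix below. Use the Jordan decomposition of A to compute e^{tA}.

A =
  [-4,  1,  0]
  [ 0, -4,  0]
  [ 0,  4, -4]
e^{tA} =
  [exp(-4*t), t*exp(-4*t), 0]
  [0, exp(-4*t), 0]
  [0, 4*t*exp(-4*t), exp(-4*t)]

Strategy: write A = P · J · P⁻¹ where J is a Jordan canonical form, so e^{tA} = P · e^{tJ} · P⁻¹, and e^{tJ} can be computed block-by-block.

A has Jordan form
J =
  [-4,  1,  0]
  [ 0, -4,  0]
  [ 0,  0, -4]
(up to reordering of blocks).

Per-block formulas:
  For a 1×1 block at λ = -4: exp(t · [-4]) = [e^(-4t)].
  For a 2×2 Jordan block J_2(-4): exp(t · J_2(-4)) = e^(-4t)·(I + t·N), where N is the 2×2 nilpotent shift.

After assembling e^{tJ} and conjugating by P, we get:

e^{tA} =
  [exp(-4*t), t*exp(-4*t), 0]
  [0, exp(-4*t), 0]
  [0, 4*t*exp(-4*t), exp(-4*t)]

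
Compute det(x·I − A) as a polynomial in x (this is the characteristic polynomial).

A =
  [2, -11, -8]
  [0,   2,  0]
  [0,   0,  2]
x^3 - 6*x^2 + 12*x - 8

Expanding det(x·I − A) (e.g. by cofactor expansion or by noting that A is similar to its Jordan form J, which has the same characteristic polynomial as A) gives
  χ_A(x) = x^3 - 6*x^2 + 12*x - 8
which factors as (x - 2)^3. The eigenvalues (with algebraic multiplicities) are λ = 2 with multiplicity 3.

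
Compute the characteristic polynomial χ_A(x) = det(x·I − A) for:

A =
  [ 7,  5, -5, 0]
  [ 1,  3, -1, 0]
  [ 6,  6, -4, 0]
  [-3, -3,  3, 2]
x^4 - 8*x^3 + 24*x^2 - 32*x + 16

Expanding det(x·I − A) (e.g. by cofactor expansion or by noting that A is similar to its Jordan form J, which has the same characteristic polynomial as A) gives
  χ_A(x) = x^4 - 8*x^3 + 24*x^2 - 32*x + 16
which factors as (x - 2)^4. The eigenvalues (with algebraic multiplicities) are λ = 2 with multiplicity 4.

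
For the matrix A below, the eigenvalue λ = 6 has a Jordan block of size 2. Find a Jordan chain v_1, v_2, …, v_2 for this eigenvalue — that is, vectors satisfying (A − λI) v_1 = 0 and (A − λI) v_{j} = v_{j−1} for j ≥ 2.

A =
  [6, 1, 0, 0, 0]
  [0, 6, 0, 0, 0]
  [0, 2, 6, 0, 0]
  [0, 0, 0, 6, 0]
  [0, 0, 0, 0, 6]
A Jordan chain for λ = 6 of length 2:
v_1 = (1, 0, 2, 0, 0)ᵀ
v_2 = (0, 1, 0, 0, 0)ᵀ

Let N = A − (6)·I. We want v_2 with N^2 v_2 = 0 but N^1 v_2 ≠ 0; then v_{j-1} := N · v_j for j = 2, …, 2.

Pick v_2 = (0, 1, 0, 0, 0)ᵀ.
Then v_1 = N · v_2 = (1, 0, 2, 0, 0)ᵀ.

Sanity check: (A − (6)·I) v_1 = (0, 0, 0, 0, 0)ᵀ = 0. ✓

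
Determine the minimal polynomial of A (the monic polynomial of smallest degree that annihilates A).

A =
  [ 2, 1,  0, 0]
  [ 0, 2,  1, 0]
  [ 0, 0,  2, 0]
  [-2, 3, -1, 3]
x^4 - 9*x^3 + 30*x^2 - 44*x + 24

The characteristic polynomial is χ_A(x) = (x - 3)*(x - 2)^3, so the eigenvalues are known. The minimal polynomial is
  m_A(x) = Π_λ (x − λ)^{k_λ}
where k_λ is the size of the *largest* Jordan block for λ (equivalently, the smallest k with (A − λI)^k v = 0 for every generalised eigenvector v of λ).

  λ = 2: largest Jordan block has size 3, contributing (x − 2)^3
  λ = 3: largest Jordan block has size 1, contributing (x − 3)

So m_A(x) = (x - 3)*(x - 2)^3 = x^4 - 9*x^3 + 30*x^2 - 44*x + 24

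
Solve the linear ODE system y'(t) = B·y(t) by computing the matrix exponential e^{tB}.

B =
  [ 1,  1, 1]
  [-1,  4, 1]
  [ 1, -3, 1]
e^{tB} =
  [t^2*exp(2*t)/2 - t*exp(2*t) + exp(2*t), -t^2*exp(2*t) + t*exp(2*t), -t^2*exp(2*t)/2 + t*exp(2*t)]
  [-t*exp(2*t), 2*t*exp(2*t) + exp(2*t), t*exp(2*t)]
  [t^2*exp(2*t)/2 + t*exp(2*t), -t^2*exp(2*t) - 3*t*exp(2*t), -t^2*exp(2*t)/2 - t*exp(2*t) + exp(2*t)]

Strategy: write B = P · J · P⁻¹ where J is a Jordan canonical form, so e^{tB} = P · e^{tJ} · P⁻¹, and e^{tJ} can be computed block-by-block.

B has Jordan form
J =
  [2, 1, 0]
  [0, 2, 1]
  [0, 0, 2]
(up to reordering of blocks).

Per-block formulas:
  For a 3×3 Jordan block J_3(2): exp(t · J_3(2)) = e^(2t)·(I + t·N + (t^2/2)·N^2), where N is the 3×3 nilpotent shift.

After assembling e^{tJ} and conjugating by P, we get:

e^{tB} =
  [t^2*exp(2*t)/2 - t*exp(2*t) + exp(2*t), -t^2*exp(2*t) + t*exp(2*t), -t^2*exp(2*t)/2 + t*exp(2*t)]
  [-t*exp(2*t), 2*t*exp(2*t) + exp(2*t), t*exp(2*t)]
  [t^2*exp(2*t)/2 + t*exp(2*t), -t^2*exp(2*t) - 3*t*exp(2*t), -t^2*exp(2*t)/2 - t*exp(2*t) + exp(2*t)]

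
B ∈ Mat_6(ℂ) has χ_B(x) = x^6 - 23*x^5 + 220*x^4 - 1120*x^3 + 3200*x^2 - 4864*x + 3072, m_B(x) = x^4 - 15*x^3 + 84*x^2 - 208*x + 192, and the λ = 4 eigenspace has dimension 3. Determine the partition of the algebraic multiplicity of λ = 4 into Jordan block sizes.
Block sizes for λ = 4: [3, 1, 1]

Step 1 — from the characteristic polynomial, algebraic multiplicity of λ = 4 is 5. From dim ker(B − (4)·I) = 3, there are exactly 3 Jordan blocks for λ = 4.
Step 2 — from the minimal polynomial, the factor (x − 4)^3 tells us the largest block for λ = 4 has size 3.
Step 3 — with total size 5, 3 blocks, and largest block 3, the block sizes (in nonincreasing order) are [3, 1, 1].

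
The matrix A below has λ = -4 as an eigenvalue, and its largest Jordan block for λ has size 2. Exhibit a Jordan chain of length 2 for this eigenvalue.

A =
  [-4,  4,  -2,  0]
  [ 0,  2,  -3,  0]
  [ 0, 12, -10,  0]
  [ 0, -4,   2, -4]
A Jordan chain for λ = -4 of length 2:
v_1 = (4, 6, 12, -4)ᵀ
v_2 = (0, 1, 0, 0)ᵀ

Let N = A − (-4)·I. We want v_2 with N^2 v_2 = 0 but N^1 v_2 ≠ 0; then v_{j-1} := N · v_j for j = 2, …, 2.

Pick v_2 = (0, 1, 0, 0)ᵀ.
Then v_1 = N · v_2 = (4, 6, 12, -4)ᵀ.

Sanity check: (A − (-4)·I) v_1 = (0, 0, 0, 0)ᵀ = 0. ✓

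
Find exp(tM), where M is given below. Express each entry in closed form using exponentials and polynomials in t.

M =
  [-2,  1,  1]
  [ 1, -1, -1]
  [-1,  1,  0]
e^{tM} =
  [t^2*exp(-t)/2 - t*exp(-t) + exp(-t), t*exp(-t), -t^2*exp(-t)/2 + t*exp(-t)]
  [t*exp(-t), exp(-t), -t*exp(-t)]
  [t^2*exp(-t)/2 - t*exp(-t), t*exp(-t), -t^2*exp(-t)/2 + t*exp(-t) + exp(-t)]

Strategy: write M = P · J · P⁻¹ where J is a Jordan canonical form, so e^{tM} = P · e^{tJ} · P⁻¹, and e^{tJ} can be computed block-by-block.

M has Jordan form
J =
  [-1,  1,  0]
  [ 0, -1,  1]
  [ 0,  0, -1]
(up to reordering of blocks).

Per-block formulas:
  For a 3×3 Jordan block J_3(-1): exp(t · J_3(-1)) = e^(-1t)·(I + t·N + (t^2/2)·N^2), where N is the 3×3 nilpotent shift.

After assembling e^{tJ} and conjugating by P, we get:

e^{tM} =
  [t^2*exp(-t)/2 - t*exp(-t) + exp(-t), t*exp(-t), -t^2*exp(-t)/2 + t*exp(-t)]
  [t*exp(-t), exp(-t), -t*exp(-t)]
  [t^2*exp(-t)/2 - t*exp(-t), t*exp(-t), -t^2*exp(-t)/2 + t*exp(-t) + exp(-t)]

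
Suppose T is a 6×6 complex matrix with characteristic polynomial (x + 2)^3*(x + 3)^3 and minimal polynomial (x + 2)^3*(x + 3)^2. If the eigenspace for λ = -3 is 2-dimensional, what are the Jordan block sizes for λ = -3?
Block sizes for λ = -3: [2, 1]

Step 1 — from the characteristic polynomial, algebraic multiplicity of λ = -3 is 3. From dim ker(T − (-3)·I) = 2, there are exactly 2 Jordan blocks for λ = -3.
Step 2 — from the minimal polynomial, the factor (x + 3)^2 tells us the largest block for λ = -3 has size 2.
Step 3 — with total size 3, 2 blocks, and largest block 2, the block sizes (in nonincreasing order) are [2, 1].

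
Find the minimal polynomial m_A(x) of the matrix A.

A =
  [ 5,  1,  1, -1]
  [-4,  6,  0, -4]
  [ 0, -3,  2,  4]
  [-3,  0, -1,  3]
x^2 - 8*x + 16

The characteristic polynomial is χ_A(x) = (x - 4)^4, so the eigenvalues are known. The minimal polynomial is
  m_A(x) = Π_λ (x − λ)^{k_λ}
where k_λ is the size of the *largest* Jordan block for λ (equivalently, the smallest k with (A − λI)^k v = 0 for every generalised eigenvector v of λ).

  λ = 4: largest Jordan block has size 2, contributing (x − 4)^2

So m_A(x) = (x - 4)^2 = x^2 - 8*x + 16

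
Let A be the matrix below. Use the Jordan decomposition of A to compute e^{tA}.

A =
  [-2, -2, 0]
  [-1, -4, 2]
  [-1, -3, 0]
e^{tA} =
  [t^2*exp(-2*t) + exp(-2*t), 2*t^2*exp(-2*t) - 2*t*exp(-2*t), -2*t^2*exp(-2*t)]
  [-t*exp(-2*t), -2*t*exp(-2*t) + exp(-2*t), 2*t*exp(-2*t)]
  [t^2*exp(-2*t)/2 - t*exp(-2*t), t^2*exp(-2*t) - 3*t*exp(-2*t), -t^2*exp(-2*t) + 2*t*exp(-2*t) + exp(-2*t)]

Strategy: write A = P · J · P⁻¹ where J is a Jordan canonical form, so e^{tA} = P · e^{tJ} · P⁻¹, and e^{tJ} can be computed block-by-block.

A has Jordan form
J =
  [-2,  1,  0]
  [ 0, -2,  1]
  [ 0,  0, -2]
(up to reordering of blocks).

Per-block formulas:
  For a 3×3 Jordan block J_3(-2): exp(t · J_3(-2)) = e^(-2t)·(I + t·N + (t^2/2)·N^2), where N is the 3×3 nilpotent shift.

After assembling e^{tJ} and conjugating by P, we get:

e^{tA} =
  [t^2*exp(-2*t) + exp(-2*t), 2*t^2*exp(-2*t) - 2*t*exp(-2*t), -2*t^2*exp(-2*t)]
  [-t*exp(-2*t), -2*t*exp(-2*t) + exp(-2*t), 2*t*exp(-2*t)]
  [t^2*exp(-2*t)/2 - t*exp(-2*t), t^2*exp(-2*t) - 3*t*exp(-2*t), -t^2*exp(-2*t) + 2*t*exp(-2*t) + exp(-2*t)]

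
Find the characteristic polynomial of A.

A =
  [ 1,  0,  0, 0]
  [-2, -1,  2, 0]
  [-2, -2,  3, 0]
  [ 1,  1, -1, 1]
x^4 - 4*x^3 + 6*x^2 - 4*x + 1

Expanding det(x·I − A) (e.g. by cofactor expansion or by noting that A is similar to its Jordan form J, which has the same characteristic polynomial as A) gives
  χ_A(x) = x^4 - 4*x^3 + 6*x^2 - 4*x + 1
which factors as (x - 1)^4. The eigenvalues (with algebraic multiplicities) are λ = 1 with multiplicity 4.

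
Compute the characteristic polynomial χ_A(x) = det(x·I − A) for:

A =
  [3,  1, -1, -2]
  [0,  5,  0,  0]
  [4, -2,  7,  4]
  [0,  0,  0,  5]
x^4 - 20*x^3 + 150*x^2 - 500*x + 625

Expanding det(x·I − A) (e.g. by cofactor expansion or by noting that A is similar to its Jordan form J, which has the same characteristic polynomial as A) gives
  χ_A(x) = x^4 - 20*x^3 + 150*x^2 - 500*x + 625
which factors as (x - 5)^4. The eigenvalues (with algebraic multiplicities) are λ = 5 with multiplicity 4.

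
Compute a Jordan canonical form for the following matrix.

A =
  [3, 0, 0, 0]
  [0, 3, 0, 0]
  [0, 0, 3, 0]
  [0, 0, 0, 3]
J_1(3) ⊕ J_1(3) ⊕ J_1(3) ⊕ J_1(3)

The characteristic polynomial is
  det(x·I − A) = x^4 - 12*x^3 + 54*x^2 - 108*x + 81 = (x - 3)^4

Eigenvalues and multiplicities (the geometric multiplicity of λ is n − rank(A − λI), which equals the number of Jordan blocks for λ):
  λ = 3: algebraic multiplicity = 4, geometric multiplicity = 4

Determining the block sizes for each eigenvalue:
  λ = 3: gm = am = 4, so every block has size 1 → block sizes [1, 1, 1, 1]

Assembling the blocks gives a Jordan form
J =
  [3, 0, 0, 0]
  [0, 3, 0, 0]
  [0, 0, 3, 0]
  [0, 0, 0, 3]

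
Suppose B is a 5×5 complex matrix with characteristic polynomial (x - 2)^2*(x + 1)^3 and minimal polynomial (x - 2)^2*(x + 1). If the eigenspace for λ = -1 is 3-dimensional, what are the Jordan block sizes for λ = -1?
Block sizes for λ = -1: [1, 1, 1]

Step 1 — from the characteristic polynomial, algebraic multiplicity of λ = -1 is 3. From dim ker(B − (-1)·I) = 3, there are exactly 3 Jordan blocks for λ = -1.
Step 2 — from the minimal polynomial, the factor (x + 1) tells us the largest block for λ = -1 has size 1.
Step 3 — with total size 3, 3 blocks, and largest block 1, the block sizes (in nonincreasing order) are [1, 1, 1].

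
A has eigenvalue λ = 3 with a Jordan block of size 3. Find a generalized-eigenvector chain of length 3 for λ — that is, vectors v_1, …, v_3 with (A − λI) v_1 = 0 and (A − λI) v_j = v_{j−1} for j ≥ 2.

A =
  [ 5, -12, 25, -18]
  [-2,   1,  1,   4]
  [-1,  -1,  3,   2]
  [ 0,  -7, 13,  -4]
A Jordan chain for λ = 3 of length 3:
v_1 = (3, -1, 0, 1)ᵀ
v_2 = (2, -2, -1, 0)ᵀ
v_3 = (1, 0, 0, 0)ᵀ

Let N = A − (3)·I. We want v_3 with N^3 v_3 = 0 but N^2 v_3 ≠ 0; then v_{j-1} := N · v_j for j = 3, …, 2.

Pick v_3 = (1, 0, 0, 0)ᵀ.
Then v_2 = N · v_3 = (2, -2, -1, 0)ᵀ.
Then v_1 = N · v_2 = (3, -1, 0, 1)ᵀ.

Sanity check: (A − (3)·I) v_1 = (0, 0, 0, 0)ᵀ = 0. ✓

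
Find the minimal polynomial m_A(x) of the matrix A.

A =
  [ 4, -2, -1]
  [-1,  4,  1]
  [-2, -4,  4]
x^3 - 12*x^2 + 48*x - 64

The characteristic polynomial is χ_A(x) = (x - 4)^3, so the eigenvalues are known. The minimal polynomial is
  m_A(x) = Π_λ (x − λ)^{k_λ}
where k_λ is the size of the *largest* Jordan block for λ (equivalently, the smallest k with (A − λI)^k v = 0 for every generalised eigenvector v of λ).

  λ = 4: largest Jordan block has size 3, contributing (x − 4)^3

So m_A(x) = (x - 4)^3 = x^3 - 12*x^2 + 48*x - 64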